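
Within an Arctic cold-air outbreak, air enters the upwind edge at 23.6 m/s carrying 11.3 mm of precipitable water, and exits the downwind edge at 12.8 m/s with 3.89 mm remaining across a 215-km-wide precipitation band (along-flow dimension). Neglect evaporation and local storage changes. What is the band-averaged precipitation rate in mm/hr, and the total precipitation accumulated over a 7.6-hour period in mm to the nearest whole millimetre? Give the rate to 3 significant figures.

R ≈ 3.63 mm/hr; total ≈ 28 mm

Column moisture flux per unit crosswind length is F = V × PW.
Inflow: F_in = 23.6 × 11.3 = 266.68 mm·m/s
Outflow: F_out = 12.8 × 3.89 = 49.792 mm·m/s
Steady-state rate R = (F_in − F_out)/L = (266.68 − 49.792) / 215000 m = 1.009e-03 mm/s.
R = 1.009e-03 × 3600 = 3.63 mm/hr.
Over 7.6 h: total = 3.63 × 7.6 = 27.588 ≈ 28 mm.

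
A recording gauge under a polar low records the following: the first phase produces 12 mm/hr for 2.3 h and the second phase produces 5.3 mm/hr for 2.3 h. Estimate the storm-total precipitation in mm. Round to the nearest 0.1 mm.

total ≈ 39.8 mm

Total = Σ Rᵢ Δtᵢ = 12 × 2.3 + 5.3 × 2.3
      = 27.6 + 12.19 = 39.8 mm.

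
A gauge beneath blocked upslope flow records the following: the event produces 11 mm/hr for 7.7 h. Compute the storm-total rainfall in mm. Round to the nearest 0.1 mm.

Total = Σ Rᵢ Δtᵢ = 11 × 7.7
      = 84.7 = 84.7 mm.

total ≈ 84.7 mm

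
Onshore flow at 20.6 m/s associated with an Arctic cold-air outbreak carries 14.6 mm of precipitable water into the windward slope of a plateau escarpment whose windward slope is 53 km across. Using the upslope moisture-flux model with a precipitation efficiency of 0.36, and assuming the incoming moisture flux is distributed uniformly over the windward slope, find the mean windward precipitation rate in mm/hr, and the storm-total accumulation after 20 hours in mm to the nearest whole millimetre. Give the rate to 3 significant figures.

Incoming column moisture flux per unit ridge length: F = V × PW = 20.6 × 14.6 = 300.76 mm·m/s.
Spread over the 53 km slope with efficiency ε = 0.36: R = ε·F/W = 0.36 × 300.76 / 53000 m = 2.043e-03 mm/s.
R = 2.043e-03 × 3600 = 7.35 mm/hr.
Over 20 h: total = 7.35 × 20 = 147 mm.

R ≈ 7.35 mm/hr; total ≈ 147 mm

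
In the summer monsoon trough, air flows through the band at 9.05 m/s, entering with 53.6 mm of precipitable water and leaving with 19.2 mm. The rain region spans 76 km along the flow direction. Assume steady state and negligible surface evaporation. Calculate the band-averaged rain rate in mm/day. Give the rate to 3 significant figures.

R ≈ 354 mm/day

Column moisture flux per unit crosswind length is F = V × PW.
Inflow: F_in = 9.05 × 53.6 = 485.08 mm·m/s
Outflow: F_out = 9.05 × 19.2 = 173.76 mm·m/s
Steady-state rate R = (F_in − F_out)/L = (485.08 − 173.76) / 76000 m = 4.096e-03 mm/s.
R = 4.096e-03 × 3600 × 24 = 354 mm/day.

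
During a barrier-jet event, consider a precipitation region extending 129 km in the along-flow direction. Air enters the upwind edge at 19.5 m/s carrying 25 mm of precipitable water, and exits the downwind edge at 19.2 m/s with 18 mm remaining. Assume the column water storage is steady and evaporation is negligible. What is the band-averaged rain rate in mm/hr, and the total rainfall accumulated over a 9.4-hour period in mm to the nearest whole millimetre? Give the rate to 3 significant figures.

Column moisture flux per unit crosswind length is F = V × PW.
Inflow: F_in = 19.5 × 25 = 487.5 mm·m/s
Outflow: F_out = 19.2 × 18 = 345.6 mm·m/s
Steady-state rate R = (F_in − F_out)/L = (487.5 − 345.6) / 129000 m = 1.100e-03 mm/s.
R = 1.100e-03 × 3600 = 3.96 mm/hr.
Over 9.4 h: total = 3.96 × 9.4 = 37.224 ≈ 37 mm.

R ≈ 3.96 mm/hr; total ≈ 37 mm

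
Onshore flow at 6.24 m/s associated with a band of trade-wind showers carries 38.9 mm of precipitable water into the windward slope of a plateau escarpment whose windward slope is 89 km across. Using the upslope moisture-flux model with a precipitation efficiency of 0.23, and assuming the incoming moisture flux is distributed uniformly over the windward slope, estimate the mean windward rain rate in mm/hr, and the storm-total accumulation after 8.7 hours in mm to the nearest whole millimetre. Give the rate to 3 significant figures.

R ≈ 2.26 mm/hr; total ≈ 20 mm

Incoming column moisture flux per unit ridge length: F = V × PW = 6.24 × 38.9 = 242.736 mm·m/s.
Spread over the 89 km slope with efficiency ε = 0.23: R = ε·F/W = 0.23 × 242.736 / 89000 m = 6.273e-04 mm/s.
R = 6.273e-04 × 3600 = 2.26 mm/hr.
Over 8.7 h: total = 2.26 × 8.7 = 19.662 ≈ 20 mm.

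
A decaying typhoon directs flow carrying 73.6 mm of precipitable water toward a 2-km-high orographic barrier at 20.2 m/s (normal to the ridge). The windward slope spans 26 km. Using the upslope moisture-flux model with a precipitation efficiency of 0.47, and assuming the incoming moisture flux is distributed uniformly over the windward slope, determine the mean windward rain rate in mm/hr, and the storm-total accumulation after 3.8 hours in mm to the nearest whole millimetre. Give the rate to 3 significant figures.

Incoming column moisture flux per unit ridge length: F = V × PW = 20.2 × 73.6 = 1486.72 mm·m/s.
Spread over the 26 km slope with efficiency ε = 0.47: R = ε·F/W = 0.47 × 1486.72 / 26000 m = 2.688e-02 mm/s.
R = 2.688e-02 × 3600 = 96.8 mm/hr.
Over 3.8 h: total = 96.8 × 3.8 = 367.84 ≈ 368 mm.

R ≈ 96.8 mm/hr; total ≈ 368 mm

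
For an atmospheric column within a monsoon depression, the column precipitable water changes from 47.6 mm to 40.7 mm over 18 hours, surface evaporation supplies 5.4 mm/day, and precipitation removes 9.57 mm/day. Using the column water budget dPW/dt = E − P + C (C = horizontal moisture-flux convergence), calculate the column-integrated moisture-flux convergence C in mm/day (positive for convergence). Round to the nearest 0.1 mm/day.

dPW/dt = (40.7 − 47.6) mm / (18/24 day) = -9.200 mm/day.
C = dPW/dt − E + P = (-9.200) − 5.4 + 9.57 = -5.0 mm/day.

C ≈ -5.0 mm/day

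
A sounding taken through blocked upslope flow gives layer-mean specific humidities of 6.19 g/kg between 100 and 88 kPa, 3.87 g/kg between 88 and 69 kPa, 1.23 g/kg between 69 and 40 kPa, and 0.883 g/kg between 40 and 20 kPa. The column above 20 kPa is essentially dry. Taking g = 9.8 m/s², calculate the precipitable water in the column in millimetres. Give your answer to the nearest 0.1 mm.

Precipitable water is the column-integrated vapour mass per unit area: PW = (1/g) Σ q̄ Δp, with q in kg/kg and Δp in Pa (1 kg/m² of water = 1 mm).
Layer 100–88 kPa: Δp = 120 hPa = 12000 Pa, q̄ = 0.00619 kg/kg → 0.00619 × 12000 / 9.8 = 7.58 mm
Layer 88–69 kPa: Δp = 190 hPa = 19000 Pa, q̄ = 0.00387 kg/kg → 0.00387 × 19000 / 9.8 = 7.50 mm
Layer 69–40 kPa: Δp = 290 hPa = 29000 Pa, q̄ = 0.00123 kg/kg → 0.00123 × 29000 / 9.8 = 3.64 mm
Layer 40–20 kPa: Δp = 200 hPa = 20000 Pa, q̄ = 0.000883 kg/kg → 0.000883 × 20000 / 9.8 = 1.80 mm
PW = 7.58 + 7.50 + 3.64 + 1.80 = 20.52 ≈ 20.5 mm.

PW ≈ 20.5 mm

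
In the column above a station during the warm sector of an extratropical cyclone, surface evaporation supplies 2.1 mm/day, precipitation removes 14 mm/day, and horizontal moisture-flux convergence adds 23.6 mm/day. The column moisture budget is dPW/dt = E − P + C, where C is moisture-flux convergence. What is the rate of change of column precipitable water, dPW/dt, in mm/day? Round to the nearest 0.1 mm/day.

dPW/dt ≈ 11.7 mm/day

dPW/dt = E − P + C = 2.1 − 14 + (23.6) = 11.7 mm/day.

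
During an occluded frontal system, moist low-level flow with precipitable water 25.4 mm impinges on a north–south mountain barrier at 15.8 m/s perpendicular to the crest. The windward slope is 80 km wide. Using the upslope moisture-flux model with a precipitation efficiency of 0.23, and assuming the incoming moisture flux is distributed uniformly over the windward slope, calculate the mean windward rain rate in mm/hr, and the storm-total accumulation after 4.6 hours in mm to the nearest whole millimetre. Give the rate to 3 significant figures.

Incoming column moisture flux per unit ridge length: F = V × PW = 15.8 × 25.4 = 401.32 mm·m/s.
Spread over the 80 km slope with efficiency ε = 0.23: R = ε·F/W = 0.23 × 401.32 / 80000 m = 1.154e-03 mm/s.
R = 1.154e-03 × 3600 = 4.15 mm/hr.
Over 4.6 h: total = 4.15 × 4.6 = 19.09 ≈ 19 mm.

R ≈ 4.15 mm/hr; total ≈ 19 mm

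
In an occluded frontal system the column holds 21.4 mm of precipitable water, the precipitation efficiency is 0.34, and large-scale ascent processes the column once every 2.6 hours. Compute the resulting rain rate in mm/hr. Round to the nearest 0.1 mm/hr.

R ≈ 2.8 mm/hr

Each overturning extracts ε × PW = 0.34 × 21.4 = 7.276 mm.
Rate = ε·PW / τ = 7.276 / 2.6 h = 2.8 mm/hr.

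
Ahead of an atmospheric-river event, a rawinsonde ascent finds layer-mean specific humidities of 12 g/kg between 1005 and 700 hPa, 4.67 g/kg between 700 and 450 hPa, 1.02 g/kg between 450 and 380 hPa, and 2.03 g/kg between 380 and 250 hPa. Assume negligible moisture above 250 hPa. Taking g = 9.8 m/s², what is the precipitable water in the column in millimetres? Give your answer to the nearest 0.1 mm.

PW ≈ 52.7 mm

Precipitable water is the column-integrated vapour mass per unit area: PW = (1/g) Σ q̄ Δp, with q in kg/kg and Δp in Pa (1 kg/m² of water = 1 mm).
Layer 1005–700 hPa: Δp = 305 hPa = 30500 Pa, q̄ = 0.012 kg/kg → 0.012 × 30500 / 9.8 = 37.35 mm
Layer 700–450 hPa: Δp = 250 hPa = 25000 Pa, q̄ = 0.00467 kg/kg → 0.00467 × 25000 / 9.8 = 11.91 mm
Layer 450–380 hPa: Δp = 70 hPa = 7000 Pa, q̄ = 0.00102 kg/kg → 0.00102 × 7000 / 9.8 = 0.73 mm
Layer 380–250 hPa: Δp = 130 hPa = 13000 Pa, q̄ = 0.00203 kg/kg → 0.00203 × 13000 / 9.8 = 2.69 mm
PW = 37.35 + 11.91 + 0.73 + 2.69 = 52.68 ≈ 52.7 mm.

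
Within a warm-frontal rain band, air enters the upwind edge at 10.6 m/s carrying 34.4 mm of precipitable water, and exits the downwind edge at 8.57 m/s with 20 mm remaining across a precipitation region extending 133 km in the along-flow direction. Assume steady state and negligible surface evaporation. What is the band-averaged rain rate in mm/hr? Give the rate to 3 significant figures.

R ≈ 5.23 mm/hr

Column moisture flux per unit crosswind length is F = V × PW.
Inflow: F_in = 10.6 × 34.4 = 364.64 mm·m/s
Outflow: F_out = 8.57 × 20 = 171.4 mm·m/s
Steady-state rate R = (F_in − F_out)/L = (364.64 − 171.4) / 133000 m = 1.453e-03 mm/s.
R = 1.453e-03 × 3600 = 5.23 mm/hr.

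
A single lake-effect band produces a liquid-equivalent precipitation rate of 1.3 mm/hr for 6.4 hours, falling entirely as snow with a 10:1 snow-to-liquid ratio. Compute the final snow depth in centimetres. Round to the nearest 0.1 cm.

Liquid-equivalent depth = 1.3 × 6.4 = 8.32 mm.
Snow depth = 8.32 mm × 10 = 83.2 mm = 8.3 cm.

snow depth ≈ 8.3 cm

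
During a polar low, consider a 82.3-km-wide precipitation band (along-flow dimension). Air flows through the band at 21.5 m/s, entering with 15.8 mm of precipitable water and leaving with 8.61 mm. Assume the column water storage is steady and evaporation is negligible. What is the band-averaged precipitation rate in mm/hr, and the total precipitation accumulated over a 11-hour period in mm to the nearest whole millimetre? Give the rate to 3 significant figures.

R ≈ 6.76 mm/hr; total ≈ 74 mm

Column moisture flux per unit crosswind length is F = V × PW.
Inflow: F_in = 21.5 × 15.8 = 339.7 mm·m/s
Outflow: F_out = 21.5 × 8.61 = 185.115 mm·m/s
Steady-state rate R = (F_in − F_out)/L = (339.7 − 185.115) / 82300 m = 1.878e-03 mm/s.
R = 1.878e-03 × 3600 = 6.76 mm/hr.
Over 11 h: total = 6.76 × 11 = 74.36 ≈ 74 mm.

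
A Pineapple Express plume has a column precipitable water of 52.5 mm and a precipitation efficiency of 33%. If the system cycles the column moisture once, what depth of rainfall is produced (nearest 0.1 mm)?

rainfall ≈ 17.3 mm

Rainfall = ε × PW = 0.33 × 52.5 = 17.3 mm.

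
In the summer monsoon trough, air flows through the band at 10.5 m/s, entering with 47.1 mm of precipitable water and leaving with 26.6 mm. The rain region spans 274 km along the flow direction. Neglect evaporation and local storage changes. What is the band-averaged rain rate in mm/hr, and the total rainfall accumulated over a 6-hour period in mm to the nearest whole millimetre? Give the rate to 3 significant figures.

Column moisture flux per unit crosswind length is F = V × PW.
Inflow: F_in = 10.5 × 47.1 = 494.55 mm·m/s
Outflow: F_out = 10.5 × 26.6 = 279.3 mm·m/s
Steady-state rate R = (F_in − F_out)/L = (494.55 − 279.3) / 274000 m = 7.856e-04 mm/s.
R = 7.856e-04 × 3600 = 2.83 mm/hr.
Over 6 h: total = 2.83 × 6 = 16.98 ≈ 17 mm.

R ≈ 2.83 mm/hr; total ≈ 17 mm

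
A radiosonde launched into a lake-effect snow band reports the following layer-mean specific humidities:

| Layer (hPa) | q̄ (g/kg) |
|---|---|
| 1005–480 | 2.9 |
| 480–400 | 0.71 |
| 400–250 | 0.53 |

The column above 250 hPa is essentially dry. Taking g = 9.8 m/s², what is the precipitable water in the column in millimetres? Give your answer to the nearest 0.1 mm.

PW ≈ 16.9 mm

Precipitable water is the column-integrated vapour mass per unit area: PW = (1/g) Σ q̄ Δp, with q in kg/kg and Δp in Pa (1 kg/m² of water = 1 mm).
Layer 1005–480 hPa: Δp = 525 hPa = 52500 Pa, q̄ = 0.0029 kg/kg → 0.0029 × 52500 / 9.8 = 15.54 mm
Layer 480–400 hPa: Δp = 80 hPa = 8000 Pa, q̄ = 0.00071 kg/kg → 0.00071 × 8000 / 9.8 = 0.58 mm
Layer 400–250 hPa: Δp = 150 hPa = 15000 Pa, q̄ = 0.00053 kg/kg → 0.00053 × 15000 / 9.8 = 0.81 mm
PW = 15.54 + 0.58 + 0.81 = 16.93 ≈ 16.9 mm.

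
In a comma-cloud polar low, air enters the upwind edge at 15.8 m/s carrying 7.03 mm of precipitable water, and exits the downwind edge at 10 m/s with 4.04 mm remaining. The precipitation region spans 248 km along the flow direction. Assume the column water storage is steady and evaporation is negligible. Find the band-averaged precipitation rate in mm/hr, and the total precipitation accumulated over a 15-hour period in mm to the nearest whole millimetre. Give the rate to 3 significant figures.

Column moisture flux per unit crosswind length is F = V × PW.
Inflow: F_in = 15.8 × 7.03 = 111.074 mm·m/s
Outflow: F_out = 10 × 4.04 = 40.4 mm·m/s
Steady-state rate R = (F_in − F_out)/L = (111.074 − 40.4) / 248000 m = 2.850e-04 mm/s.
R = 2.850e-04 × 3600 = 1.03 mm/hr.
Over 15 h: total = 1.03 × 15 = 15.45 ≈ 15 mm.

R ≈ 1.03 mm/hr; total ≈ 15 mm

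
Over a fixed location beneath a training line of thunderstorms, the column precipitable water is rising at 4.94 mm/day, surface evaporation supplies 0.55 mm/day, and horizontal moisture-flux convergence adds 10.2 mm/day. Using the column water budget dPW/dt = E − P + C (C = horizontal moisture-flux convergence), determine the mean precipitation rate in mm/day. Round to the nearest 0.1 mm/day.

dPW/dt = +4.94 mm/day.
P = E + C − dPW/dt = 0.55 + (10.2) − (+4.94) = 5.8 mm/day.

P ≈ 5.8 mm/day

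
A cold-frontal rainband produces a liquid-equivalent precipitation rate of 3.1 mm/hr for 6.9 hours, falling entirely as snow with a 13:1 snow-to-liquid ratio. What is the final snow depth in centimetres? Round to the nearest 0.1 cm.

snow depth ≈ 27.8 cm

Liquid-equivalent depth = 3.1 × 6.9 = 21.39 mm.
Snow depth = 21.39 mm × 13 = 278.07 mm = 27.8 cm.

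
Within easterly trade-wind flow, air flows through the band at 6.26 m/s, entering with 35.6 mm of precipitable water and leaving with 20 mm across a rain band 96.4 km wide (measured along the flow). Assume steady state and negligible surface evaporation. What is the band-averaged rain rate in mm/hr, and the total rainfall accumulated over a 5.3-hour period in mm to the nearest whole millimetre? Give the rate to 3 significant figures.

R ≈ 3.65 mm/hr; total ≈ 19 mm

Column moisture flux per unit crosswind length is F = V × PW.
Inflow: F_in = 6.26 × 35.6 = 222.856 mm·m/s
Outflow: F_out = 6.26 × 20 = 125.2 mm·m/s
Steady-state rate R = (F_in − F_out)/L = (222.856 − 125.2) / 96400 m = 1.013e-03 mm/s.
R = 1.013e-03 × 3600 = 3.65 mm/hr.
Over 5.3 h: total = 3.65 × 5.3 = 19.345 ≈ 19 mm.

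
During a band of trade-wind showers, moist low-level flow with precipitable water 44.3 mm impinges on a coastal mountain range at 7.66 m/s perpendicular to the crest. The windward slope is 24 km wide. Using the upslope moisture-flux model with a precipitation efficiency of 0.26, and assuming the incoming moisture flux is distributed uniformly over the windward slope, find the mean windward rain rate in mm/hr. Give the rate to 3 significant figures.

Incoming column moisture flux per unit ridge length: F = V × PW = 7.66 × 44.3 = 339.338 mm·m/s.
Spread over the 24 km slope with efficiency ε = 0.26: R = ε·F/W = 0.26 × 339.338 / 24000 m = 3.676e-03 mm/s.
R = 3.676e-03 × 3600 = 13.2 mm/hr.

R ≈ 13.2 mm/hr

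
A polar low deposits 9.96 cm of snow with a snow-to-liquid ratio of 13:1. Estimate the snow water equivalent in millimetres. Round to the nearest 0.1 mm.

SWE ≈ 7.7 mm

SWE = snow depth / ratio = 9.96 cm / 13 = 0.766 cm = 7.7 mm.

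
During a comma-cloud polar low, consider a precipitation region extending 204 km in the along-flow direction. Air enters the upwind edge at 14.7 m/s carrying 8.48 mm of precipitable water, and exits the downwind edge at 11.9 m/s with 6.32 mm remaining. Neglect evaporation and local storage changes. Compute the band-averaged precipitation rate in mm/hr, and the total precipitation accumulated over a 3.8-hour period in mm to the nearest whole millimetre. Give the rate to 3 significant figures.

Column moisture flux per unit crosswind length is F = V × PW.
Inflow: F_in = 14.7 × 8.48 = 124.656 mm·m/s
Outflow: F_out = 11.9 × 6.32 = 75.208 mm·m/s
Steady-state rate R = (F_in − F_out)/L = (124.656 − 75.208) / 204000 m = 2.424e-04 mm/s.
R = 2.424e-04 × 3600 = 0.873 mm/hr.
Over 3.8 h: total = 0.873 × 3.8 = 3.3174 ≈ 3 mm.

R ≈ 0.873 mm/hr; total ≈ 3 mm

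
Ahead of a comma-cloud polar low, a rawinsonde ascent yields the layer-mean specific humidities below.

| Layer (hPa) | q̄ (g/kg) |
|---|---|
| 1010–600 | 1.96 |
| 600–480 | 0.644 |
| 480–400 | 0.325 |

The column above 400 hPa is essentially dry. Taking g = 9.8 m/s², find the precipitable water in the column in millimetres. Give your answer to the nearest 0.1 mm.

Precipitable water is the column-integrated vapour mass per unit area: PW = (1/g) Σ q̄ Δp, with q in kg/kg and Δp in Pa (1 kg/m² of water = 1 mm).
Layer 1010–600 hPa: Δp = 410 hPa = 41000 Pa, q̄ = 0.00196 kg/kg → 0.00196 × 41000 / 9.8 = 8.20 mm
Layer 600–480 hPa: Δp = 120 hPa = 12000 Pa, q̄ = 0.000644 kg/kg → 0.000644 × 12000 / 9.8 = 0.79 mm
Layer 480–400 hPa: Δp = 80 hPa = 8000 Pa, q̄ = 0.000325 kg/kg → 0.000325 × 8000 / 9.8 = 0.27 mm
PW = 8.20 + 0.79 + 0.27 = 9.26 ≈ 9.3 mm.

PW ≈ 9.3 mm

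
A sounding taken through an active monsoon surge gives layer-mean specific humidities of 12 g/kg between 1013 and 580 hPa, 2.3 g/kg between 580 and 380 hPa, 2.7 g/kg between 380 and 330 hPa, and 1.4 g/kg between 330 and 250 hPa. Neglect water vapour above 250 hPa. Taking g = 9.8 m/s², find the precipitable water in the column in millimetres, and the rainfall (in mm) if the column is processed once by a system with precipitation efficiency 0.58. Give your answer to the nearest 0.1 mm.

PW ≈ 60.2 mm; rainfall ≈ 34.9 mm

Precipitable water is the column-integrated vapour mass per unit area: PW = (1/g) Σ q̄ Δp, with q in kg/kg and Δp in Pa (1 kg/m² of water = 1 mm).
Layer 1013–580 hPa: Δp = 433 hPa = 43300 Pa, q̄ = 0.012 kg/kg → 0.012 × 43300 / 9.8 = 53.02 mm
Layer 580–380 hPa: Δp = 200 hPa = 20000 Pa, q̄ = 0.0023 kg/kg → 0.0023 × 20000 / 9.8 = 4.69 mm
Layer 380–330 hPa: Δp = 50 hPa = 5000 Pa, q̄ = 0.0027 kg/kg → 0.0027 × 5000 / 9.8 = 1.38 mm
Layer 330–250 hPa: Δp = 80 hPa = 8000 Pa, q̄ = 0.0014 kg/kg → 0.0014 × 8000 / 9.8 = 1.14 mm
PW = 53.02 + 4.69 + 1.38 + 1.14 = 60.23 ≈ 60.2 mm.
Rainfall = ε × PW = 0.58 × 60.2 = 34.9 mm.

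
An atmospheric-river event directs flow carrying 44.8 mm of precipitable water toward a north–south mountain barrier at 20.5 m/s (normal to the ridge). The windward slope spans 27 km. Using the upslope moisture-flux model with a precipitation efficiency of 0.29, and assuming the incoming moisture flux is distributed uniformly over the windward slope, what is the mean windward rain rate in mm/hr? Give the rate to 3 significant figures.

Incoming column moisture flux per unit ridge length: F = V × PW = 20.5 × 44.8 = 918.4 mm·m/s.
Spread over the 27 km slope with efficiency ε = 0.29: R = ε·F/W = 0.29 × 918.4 / 27000 m = 9.864e-03 mm/s.
R = 9.864e-03 × 3600 = 35.5 mm/hr.

R ≈ 35.5 mm/hr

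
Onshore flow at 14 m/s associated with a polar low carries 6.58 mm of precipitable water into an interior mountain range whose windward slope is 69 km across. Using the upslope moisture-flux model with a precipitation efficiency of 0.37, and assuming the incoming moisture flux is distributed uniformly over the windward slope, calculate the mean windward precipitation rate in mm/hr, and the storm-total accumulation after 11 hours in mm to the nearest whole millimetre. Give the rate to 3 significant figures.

R ≈ 1.78 mm/hr; total ≈ 20 mm

Incoming column moisture flux per unit ridge length: F = V × PW = 14 × 6.58 = 92.12 mm·m/s.
Spread over the 69 km slope with efficiency ε = 0.37: R = ε·F/W = 0.37 × 92.12 / 69000 m = 4.940e-04 mm/s.
R = 4.940e-04 × 3600 = 1.78 mm/hr.
Over 11 h: total = 1.78 × 11 = 19.58 ≈ 20 mm.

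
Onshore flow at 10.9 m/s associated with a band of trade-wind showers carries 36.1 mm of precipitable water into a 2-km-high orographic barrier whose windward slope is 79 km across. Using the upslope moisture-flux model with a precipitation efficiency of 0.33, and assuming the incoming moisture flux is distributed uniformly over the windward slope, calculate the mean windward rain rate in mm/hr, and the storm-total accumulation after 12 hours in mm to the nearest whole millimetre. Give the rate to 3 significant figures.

Incoming column moisture flux per unit ridge length: F = V × PW = 10.9 × 36.1 = 393.49 mm·m/s.
Spread over the 79 km slope with efficiency ε = 0.33: R = ε·F/W = 0.33 × 393.49 / 79000 m = 1.644e-03 mm/s.
R = 1.644e-03 × 3600 = 5.92 mm/hr.
Over 12 h: total = 5.92 × 12 = 71.04 ≈ 71 mm.

R ≈ 5.92 mm/hr; total ≈ 71 mm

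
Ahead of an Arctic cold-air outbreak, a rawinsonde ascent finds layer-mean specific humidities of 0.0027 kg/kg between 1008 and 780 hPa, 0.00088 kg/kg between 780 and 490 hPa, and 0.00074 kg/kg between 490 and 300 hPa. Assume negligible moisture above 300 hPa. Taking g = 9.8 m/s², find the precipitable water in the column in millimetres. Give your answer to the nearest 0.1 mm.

Precipitable water is the column-integrated vapour mass per unit area: PW = (1/g) Σ q̄ Δp, with q in kg/kg and Δp in Pa (1 kg/m² of water = 1 mm).
Layer 1008–780 hPa: Δp = 228 hPa = 22800 Pa, q̄ = 0.0027 kg/kg → 0.0027 × 22800 / 9.8 = 6.28 mm
Layer 780–490 hPa: Δp = 290 hPa = 29000 Pa, q̄ = 0.00088 kg/kg → 0.00088 × 29000 / 9.8 = 2.60 mm
Layer 490–300 hPa: Δp = 190 hPa = 19000 Pa, q̄ = 0.00074 kg/kg → 0.00074 × 19000 / 9.8 = 1.43 mm
PW = 6.28 + 2.60 + 1.43 = 10.31 ≈ 10.3 mm.

PW ≈ 10.3 mm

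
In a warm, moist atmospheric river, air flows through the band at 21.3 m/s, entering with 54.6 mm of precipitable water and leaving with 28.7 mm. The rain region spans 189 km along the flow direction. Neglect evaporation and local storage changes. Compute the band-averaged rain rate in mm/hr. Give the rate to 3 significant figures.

R ≈ 10.5 mm/hr

Column moisture flux per unit crosswind length is F = V × PW.
Inflow: F_in = 21.3 × 54.6 = 1162.98 mm·m/s
Outflow: F_out = 21.3 × 28.7 = 611.31 mm·m/s
Steady-state rate R = (F_in − F_out)/L = (1162.98 − 611.31) / 189000 m = 2.919e-03 mm/s.
R = 2.919e-03 × 3600 = 10.5 mm/hr.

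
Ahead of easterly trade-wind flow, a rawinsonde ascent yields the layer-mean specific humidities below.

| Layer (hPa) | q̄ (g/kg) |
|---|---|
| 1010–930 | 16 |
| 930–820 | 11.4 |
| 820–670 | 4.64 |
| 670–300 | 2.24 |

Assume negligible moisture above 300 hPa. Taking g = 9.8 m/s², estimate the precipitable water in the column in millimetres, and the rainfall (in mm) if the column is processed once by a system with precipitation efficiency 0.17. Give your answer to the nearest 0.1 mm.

Precipitable water is the column-integrated vapour mass per unit area: PW = (1/g) Σ q̄ Δp, with q in kg/kg and Δp in Pa (1 kg/m² of water = 1 mm).
Layer 1010–930 hPa: Δp = 80 hPa = 8000 Pa, q̄ = 0.016 kg/kg → 0.016 × 8000 / 9.8 = 13.06 mm
Layer 930–820 hPa: Δp = 110 hPa = 11000 Pa, q̄ = 0.0114 kg/kg → 0.0114 × 11000 / 9.8 = 12.80 mm
Layer 820–670 hPa: Δp = 150 hPa = 15000 Pa, q̄ = 0.00464 kg/kg → 0.00464 × 15000 / 9.8 = 7.10 mm
Layer 670–300 hPa: Δp = 370 hPa = 37000 Pa, q̄ = 0.00224 kg/kg → 0.00224 × 37000 / 9.8 = 8.46 mm
PW = 13.06 + 12.80 + 7.10 + 8.46 = 41.42 ≈ 41.4 mm.
Rainfall = ε × PW = 0.17 × 41.4 = 7.0 mm.

PW ≈ 41.4 mm; rainfall ≈ 7.0 mm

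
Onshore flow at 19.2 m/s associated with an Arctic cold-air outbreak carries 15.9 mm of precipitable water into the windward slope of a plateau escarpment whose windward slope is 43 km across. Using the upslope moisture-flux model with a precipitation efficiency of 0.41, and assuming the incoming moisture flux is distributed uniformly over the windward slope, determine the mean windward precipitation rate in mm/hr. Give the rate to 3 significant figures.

R ≈ 10.5 mm/hr

Incoming column moisture flux per unit ridge length: F = V × PW = 19.2 × 15.9 = 305.28 mm·m/s.
Spread over the 43 km slope with efficiency ε = 0.41: R = ε·F/W = 0.41 × 305.28 / 43000 m = 2.911e-03 mm/s.
R = 2.911e-03 × 3600 = 10.5 mm/hr.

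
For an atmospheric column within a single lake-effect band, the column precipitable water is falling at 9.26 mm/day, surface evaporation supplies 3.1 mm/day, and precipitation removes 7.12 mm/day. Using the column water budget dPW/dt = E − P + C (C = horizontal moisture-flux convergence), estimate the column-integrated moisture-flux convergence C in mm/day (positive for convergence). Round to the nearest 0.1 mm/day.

C ≈ -5.2 mm/day

dPW/dt = -9.26 mm/day.
C = dPW/dt − E + P = (-9.26) − 3.1 + 7.12 = -5.2 mm/day.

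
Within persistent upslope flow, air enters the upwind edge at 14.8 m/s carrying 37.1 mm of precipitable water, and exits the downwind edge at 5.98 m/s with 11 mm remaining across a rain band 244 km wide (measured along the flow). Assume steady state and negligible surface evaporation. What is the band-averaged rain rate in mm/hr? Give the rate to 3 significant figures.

Column moisture flux per unit crosswind length is F = V × PW.
Inflow: F_in = 14.8 × 37.1 = 549.08 mm·m/s
Outflow: F_out = 5.98 × 11 = 65.78 mm·m/s
Steady-state rate R = (F_in − F_out)/L = (549.08 − 65.78) / 244000 m = 1.981e-03 mm/s.
R = 1.981e-03 × 3600 = 7.13 mm/hr.

R ≈ 7.13 mm/hr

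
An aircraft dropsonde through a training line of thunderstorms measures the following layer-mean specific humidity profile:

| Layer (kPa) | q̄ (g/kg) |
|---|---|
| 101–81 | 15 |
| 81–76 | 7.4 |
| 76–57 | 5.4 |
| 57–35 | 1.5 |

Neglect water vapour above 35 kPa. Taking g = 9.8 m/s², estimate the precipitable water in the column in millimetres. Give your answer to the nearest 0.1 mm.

PW ≈ 48.2 mm

Precipitable water is the column-integrated vapour mass per unit area: PW = (1/g) Σ q̄ Δp, with q in kg/kg and Δp in Pa (1 kg/m² of water = 1 mm).
Layer 101–81 kPa: Δp = 200 hPa = 20000 Pa, q̄ = 0.015 kg/kg → 0.015 × 20000 / 9.8 = 30.61 mm
Layer 81–76 kPa: Δp = 50 hPa = 5000 Pa, q̄ = 0.0074 kg/kg → 0.0074 × 5000 / 9.8 = 3.78 mm
Layer 76–57 kPa: Δp = 190 hPa = 19000 Pa, q̄ = 0.0054 kg/kg → 0.0054 × 19000 / 9.8 = 10.47 mm
Layer 57–35 kPa: Δp = 220 hPa = 22000 Pa, q̄ = 0.0015 kg/kg → 0.0015 × 22000 / 9.8 = 3.37 mm
PW = 30.61 + 3.78 + 10.47 + 3.37 = 48.23 ≈ 48.2 mm.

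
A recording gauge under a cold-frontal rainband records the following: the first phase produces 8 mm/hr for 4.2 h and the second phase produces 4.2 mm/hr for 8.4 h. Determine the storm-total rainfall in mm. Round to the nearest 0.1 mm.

total ≈ 68.9 mm

Total = Σ Rᵢ Δtᵢ = 8 × 4.2 + 4.2 × 8.4
      = 33.6 + 35.28 = 68.9 mm.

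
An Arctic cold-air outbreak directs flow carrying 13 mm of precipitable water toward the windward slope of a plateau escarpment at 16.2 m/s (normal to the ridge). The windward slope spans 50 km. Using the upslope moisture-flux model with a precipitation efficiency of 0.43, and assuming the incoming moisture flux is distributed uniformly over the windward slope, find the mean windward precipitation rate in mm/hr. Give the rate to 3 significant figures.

R ≈ 6.52 mm/hr

Incoming column moisture flux per unit ridge length: F = V × PW = 16.2 × 13 = 210.6 mm·m/s.
Spread over the 50 km slope with efficiency ε = 0.43: R = ε·F/W = 0.43 × 210.6 / 50000 m = 1.811e-03 mm/s.
R = 1.811e-03 × 3600 = 6.52 mm/hr.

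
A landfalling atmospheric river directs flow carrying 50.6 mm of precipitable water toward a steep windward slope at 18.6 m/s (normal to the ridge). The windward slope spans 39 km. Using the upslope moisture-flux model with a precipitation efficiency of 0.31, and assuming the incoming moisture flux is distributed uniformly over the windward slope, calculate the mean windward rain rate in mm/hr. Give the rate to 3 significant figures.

Incoming column moisture flux per unit ridge length: F = V × PW = 18.6 × 50.6 = 941.16 mm·m/s.
Spread over the 39 km slope with efficiency ε = 0.31: R = ε·F/W = 0.31 × 941.16 / 39000 m = 7.481e-03 mm/s.
R = 7.481e-03 × 3600 = 26.9 mm/hr.

R ≈ 26.9 mm/hr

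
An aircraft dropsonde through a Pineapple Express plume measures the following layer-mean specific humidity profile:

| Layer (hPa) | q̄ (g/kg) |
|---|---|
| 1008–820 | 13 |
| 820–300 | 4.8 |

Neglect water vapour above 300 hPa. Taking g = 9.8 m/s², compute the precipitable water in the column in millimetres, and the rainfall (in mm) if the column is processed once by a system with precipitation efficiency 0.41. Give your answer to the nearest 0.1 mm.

PW ≈ 50.4 mm; rainfall ≈ 20.7 mm

Precipitable water is the column-integrated vapour mass per unit area: PW = (1/g) Σ q̄ Δp, with q in kg/kg and Δp in Pa (1 kg/m² of water = 1 mm).
Layer 1008–820 hPa: Δp = 188 hPa = 18800 Pa, q̄ = 0.013 kg/kg → 0.013 × 18800 / 9.8 = 24.94 mm
Layer 820–300 hPa: Δp = 520 hPa = 52000 Pa, q̄ = 0.0048 kg/kg → 0.0048 × 52000 / 9.8 = 25.47 mm
PW = 24.94 + 25.47 = 50.41 ≈ 50.4 mm.
Rainfall = ε × PW = 0.41 × 50.4 = 20.7 mm.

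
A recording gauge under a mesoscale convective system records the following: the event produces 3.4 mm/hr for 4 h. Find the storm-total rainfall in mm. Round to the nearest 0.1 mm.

Total = Σ Rᵢ Δtᵢ = 3.4 × 4
      = 13.6 = 13.6 mm.

total ≈ 13.6 mm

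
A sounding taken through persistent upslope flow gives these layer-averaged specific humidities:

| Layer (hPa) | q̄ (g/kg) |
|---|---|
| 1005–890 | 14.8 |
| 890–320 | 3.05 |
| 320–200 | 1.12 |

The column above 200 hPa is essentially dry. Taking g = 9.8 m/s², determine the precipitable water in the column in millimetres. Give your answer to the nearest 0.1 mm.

PW ≈ 36.5 mm

Precipitable water is the column-integrated vapour mass per unit area: PW = (1/g) Σ q̄ Δp, with q in kg/kg and Δp in Pa (1 kg/m² of water = 1 mm).
Layer 1005–890 hPa: Δp = 115 hPa = 11500 Pa, q̄ = 0.0148 kg/kg → 0.0148 × 11500 / 9.8 = 17.37 mm
Layer 890–320 hPa: Δp = 570 hPa = 57000 Pa, q̄ = 0.00305 kg/kg → 0.00305 × 57000 / 9.8 = 17.74 mm
Layer 320–200 hPa: Δp = 120 hPa = 12000 Pa, q̄ = 0.00112 kg/kg → 0.00112 × 12000 / 9.8 = 1.37 mm
PW = 17.37 + 17.74 + 1.37 = 36.48 ≈ 36.5 mm.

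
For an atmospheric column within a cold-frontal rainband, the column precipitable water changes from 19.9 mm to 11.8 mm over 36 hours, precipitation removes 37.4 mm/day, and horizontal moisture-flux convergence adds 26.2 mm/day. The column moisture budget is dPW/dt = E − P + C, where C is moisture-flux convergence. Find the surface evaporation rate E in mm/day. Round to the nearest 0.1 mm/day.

E ≈ 5.8 mm/day

dPW/dt = (11.8 − 19.9) mm / (36/24 day) = -5.400 mm/day.
E = dPW/dt + P − C = (-5.400) + 37.4 − (26.2) = 5.8 mm/day.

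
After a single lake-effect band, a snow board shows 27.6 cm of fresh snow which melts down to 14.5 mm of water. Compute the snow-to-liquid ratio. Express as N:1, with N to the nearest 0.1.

Ratio = snow depth / SWE = 276 mm / 14.5 mm = 19.0, i.e. 19.0:1.

ratio ≈ 19.0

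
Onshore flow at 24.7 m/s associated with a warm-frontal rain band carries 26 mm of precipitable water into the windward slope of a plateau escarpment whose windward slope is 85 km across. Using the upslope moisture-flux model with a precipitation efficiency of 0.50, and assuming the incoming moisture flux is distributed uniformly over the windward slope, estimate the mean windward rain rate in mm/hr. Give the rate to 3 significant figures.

Incoming column moisture flux per unit ridge length: F = V × PW = 24.7 × 26 = 642.2 mm·m/s.
Spread over the 85 km slope with efficiency ε = 0.50: R = ε·F/W = 0.50 × 642.2 / 85000 m = 3.778e-03 mm/s.
R = 3.778e-03 × 3600 = 13.6 mm/hr.

R ≈ 13.6 mm/hr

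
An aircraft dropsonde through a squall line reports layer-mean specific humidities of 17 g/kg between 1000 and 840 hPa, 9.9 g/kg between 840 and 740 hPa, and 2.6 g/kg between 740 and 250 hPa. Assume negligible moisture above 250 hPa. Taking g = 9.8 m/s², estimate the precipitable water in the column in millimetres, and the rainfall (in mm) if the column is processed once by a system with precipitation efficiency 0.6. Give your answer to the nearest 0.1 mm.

Precipitable water is the column-integrated vapour mass per unit area: PW = (1/g) Σ q̄ Δp, with q in kg/kg and Δp in Pa (1 kg/m² of water = 1 mm).
Layer 1000–840 hPa: Δp = 160 hPa = 16000 Pa, q̄ = 0.017 kg/kg → 0.017 × 16000 / 9.8 = 27.76 mm
Layer 840–740 hPa: Δp = 100 hPa = 10000 Pa, q̄ = 0.0099 kg/kg → 0.0099 × 10000 / 9.8 = 10.10 mm
Layer 740–250 hPa: Δp = 490 hPa = 49000 Pa, q̄ = 0.0026 kg/kg → 0.0026 × 49000 / 9.8 = 13.00 mm
PW = 27.76 + 10.10 + 13.00 = 50.86 ≈ 50.9 mm.
Rainfall = ε × PW = 0.6 × 50.9 = 30.5 mm.

PW ≈ 50.9 mm; rainfall ≈ 30.5 mm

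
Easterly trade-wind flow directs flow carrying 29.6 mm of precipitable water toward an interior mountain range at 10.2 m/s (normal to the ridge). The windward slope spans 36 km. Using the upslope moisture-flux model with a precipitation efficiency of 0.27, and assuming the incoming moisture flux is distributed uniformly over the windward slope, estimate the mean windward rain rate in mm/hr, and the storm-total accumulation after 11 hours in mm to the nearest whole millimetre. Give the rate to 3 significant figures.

R ≈ 8.15 mm/hr; total ≈ 90 mm

Incoming column moisture flux per unit ridge length: F = V × PW = 10.2 × 29.6 = 301.92 mm·m/s.
Spread over the 36 km slope with efficiency ε = 0.27: R = ε·F/W = 0.27 × 301.92 / 36000 m = 2.264e-03 mm/s.
R = 2.264e-03 × 3600 = 8.15 mm/hr.
Over 11 h: total = 8.15 × 11 = 89.65 ≈ 90 mm.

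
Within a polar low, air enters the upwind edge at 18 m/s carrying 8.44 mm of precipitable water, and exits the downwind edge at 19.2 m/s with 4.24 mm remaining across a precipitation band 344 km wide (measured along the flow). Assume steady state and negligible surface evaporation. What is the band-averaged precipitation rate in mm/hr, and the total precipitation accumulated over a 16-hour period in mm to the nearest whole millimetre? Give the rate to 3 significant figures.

Column moisture flux per unit crosswind length is F = V × PW.
Inflow: F_in = 18 × 8.44 = 151.92 mm·m/s
Outflow: F_out = 19.2 × 4.24 = 81.408 mm·m/s
Steady-state rate R = (F_in − F_out)/L = (151.92 − 81.408) / 344000 m = 2.050e-04 mm/s.
R = 2.050e-04 × 3600 = 0.738 mm/hr.
Over 16 h: total = 0.738 × 16 = 11.808 ≈ 12 mm.

R ≈ 0.738 mm/hr; total ≈ 12 mm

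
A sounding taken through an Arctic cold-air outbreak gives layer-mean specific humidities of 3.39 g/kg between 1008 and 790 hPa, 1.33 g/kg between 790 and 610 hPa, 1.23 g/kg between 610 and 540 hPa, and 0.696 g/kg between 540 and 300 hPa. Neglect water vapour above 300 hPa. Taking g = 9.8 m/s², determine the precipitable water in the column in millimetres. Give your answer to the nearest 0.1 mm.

PW ≈ 12.6 mm

Precipitable water is the column-integrated vapour mass per unit area: PW = (1/g) Σ q̄ Δp, with q in kg/kg and Δp in Pa (1 kg/m² of water = 1 mm).
Layer 1008–790 hPa: Δp = 218 hPa = 21800 Pa, q̄ = 0.00339 kg/kg → 0.00339 × 21800 / 9.8 = 7.54 mm
Layer 790–610 hPa: Δp = 180 hPa = 18000 Pa, q̄ = 0.00133 kg/kg → 0.00133 × 18000 / 9.8 = 2.44 mm
Layer 610–540 hPa: Δp = 70 hPa = 7000 Pa, q̄ = 0.00123 kg/kg → 0.00123 × 7000 / 9.8 = 0.88 mm
Layer 540–300 hPa: Δp = 240 hPa = 24000 Pa, q̄ = 0.000696 kg/kg → 0.000696 × 24000 / 9.8 = 1.70 mm
PW = 7.54 + 2.44 + 0.88 + 1.70 = 12.56 ≈ 12.6 mm.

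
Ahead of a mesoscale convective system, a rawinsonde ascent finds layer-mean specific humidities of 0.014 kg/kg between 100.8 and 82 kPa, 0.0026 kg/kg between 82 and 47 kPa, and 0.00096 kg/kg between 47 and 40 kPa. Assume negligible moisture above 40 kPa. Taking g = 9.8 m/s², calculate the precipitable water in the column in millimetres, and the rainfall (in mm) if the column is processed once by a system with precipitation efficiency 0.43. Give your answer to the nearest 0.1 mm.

PW ≈ 36.8 mm; rainfall ≈ 15.8 mm

Precipitable water is the column-integrated vapour mass per unit area: PW = (1/g) Σ q̄ Δp, with q in kg/kg and Δp in Pa (1 kg/m² of water = 1 mm).
Layer 100.8–82 kPa: Δp = 188 hPa = 18800 Pa, q̄ = 0.014 kg/kg → 0.014 × 18800 / 9.8 = 26.86 mm
Layer 82–47 kPa: Δp = 350 hPa = 35000 Pa, q̄ = 0.0026 kg/kg → 0.0026 × 35000 / 9.8 = 9.29 mm
Layer 47–40 kPa: Δp = 70 hPa = 7000 Pa, q̄ = 0.00096 kg/kg → 0.00096 × 7000 / 9.8 = 0.69 mm
PW = 26.86 + 9.29 + 0.69 = 36.84 ≈ 36.8 mm.
Rainfall = ε × PW = 0.43 × 36.8 = 15.8 mm.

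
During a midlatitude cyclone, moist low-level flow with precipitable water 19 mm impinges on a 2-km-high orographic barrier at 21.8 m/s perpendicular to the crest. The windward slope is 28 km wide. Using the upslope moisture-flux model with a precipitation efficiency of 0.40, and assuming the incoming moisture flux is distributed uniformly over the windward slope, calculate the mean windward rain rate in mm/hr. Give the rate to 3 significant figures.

R ≈ 21.3 mm/hr

Incoming column moisture flux per unit ridge length: F = V × PW = 21.8 × 19 = 414.2 mm·m/s.
Spread over the 28 km slope with efficiency ε = 0.40: R = ε·F/W = 0.40 × 414.2 / 28000 m = 5.917e-03 mm/s.
R = 5.917e-03 × 3600 = 21.3 mm/hr.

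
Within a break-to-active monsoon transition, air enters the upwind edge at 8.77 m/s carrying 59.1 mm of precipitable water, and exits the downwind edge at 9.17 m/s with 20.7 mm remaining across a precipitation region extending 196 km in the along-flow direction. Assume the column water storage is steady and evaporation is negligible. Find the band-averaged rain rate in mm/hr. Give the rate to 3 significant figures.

R ≈ 6.03 mm/hr

Column moisture flux per unit crosswind length is F = V × PW.
Inflow: F_in = 8.77 × 59.1 = 518.307 mm·m/s
Outflow: F_out = 9.17 × 20.7 = 189.819 mm·m/s
Steady-state rate R = (F_in − F_out)/L = (518.307 − 189.819) / 196000 m = 1.676e-03 mm/s.
R = 1.676e-03 × 3600 = 6.03 mm/hr.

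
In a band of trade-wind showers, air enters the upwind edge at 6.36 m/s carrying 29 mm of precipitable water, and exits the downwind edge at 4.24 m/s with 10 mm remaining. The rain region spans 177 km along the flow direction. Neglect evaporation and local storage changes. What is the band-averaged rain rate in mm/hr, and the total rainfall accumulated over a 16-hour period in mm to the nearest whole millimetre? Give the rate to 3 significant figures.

R ≈ 2.89 mm/hr; total ≈ 46 mm

Column moisture flux per unit crosswind length is F = V × PW.
Inflow: F_in = 6.36 × 29 = 184.44 mm·m/s
Outflow: F_out = 4.24 × 10 = 42.4 mm·m/s
Steady-state rate R = (F_in − F_out)/L = (184.44 − 42.4) / 177000 m = 8.025e-04 mm/s.
R = 8.025e-04 × 3600 = 2.89 mm/hr.
Over 16 h: total = 2.89 × 16 = 46.24 ≈ 46 mm.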